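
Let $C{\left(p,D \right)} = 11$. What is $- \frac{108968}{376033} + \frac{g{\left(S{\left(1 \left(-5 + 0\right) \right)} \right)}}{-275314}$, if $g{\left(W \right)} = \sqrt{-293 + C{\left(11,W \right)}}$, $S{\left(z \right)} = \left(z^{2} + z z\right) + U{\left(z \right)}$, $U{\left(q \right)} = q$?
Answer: $- \frac{108968}{376033} - \frac{i \sqrt{282}}{275314} \approx -0.28978 - 6.0995 \cdot 10^{-5} i$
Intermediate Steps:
$S{\left(z \right)} = z + 2 z^{2}$ ($S{\left(z \right)} = \left(z^{2} + z z\right) + z = \left(z^{2} + z^{2}\right) + z = 2 z^{2} + z = z + 2 z^{2}$)
$g{\left(W \right)} = i \sqrt{282}$ ($g{\left(W \right)} = \sqrt{-293 + 11} = \sqrt{-282} = i \sqrt{282}$)
$- \frac{108968}{376033} + \frac{g{\left(S{\left(1 \left(-5 + 0\right) \right)} \right)}}{-275314} = - \frac{108968}{376033} + \frac{i \sqrt{282}}{-275314} = \left(-108968\right) \frac{1}{376033} + i \sqrt{282} \left(- \frac{1}{275314}\right) = - \frac{108968}{376033} - \frac{i \sqrt{282}}{275314}$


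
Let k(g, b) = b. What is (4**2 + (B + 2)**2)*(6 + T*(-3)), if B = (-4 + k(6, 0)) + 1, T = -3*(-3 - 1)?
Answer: -510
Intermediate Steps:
T = 12 (T = -3*(-4) = 12)
B = -3 (B = (-4 + 0) + 1 = -4 + 1 = -3)
(4**2 + (B + 2)**2)*(6 + T*(-3)) = (4**2 + (-3 + 2)**2)*(6 + 12*(-3)) = (16 + (-1)**2)*(6 - 36) = (16 + 1)*(-30) = 17*(-30) = -510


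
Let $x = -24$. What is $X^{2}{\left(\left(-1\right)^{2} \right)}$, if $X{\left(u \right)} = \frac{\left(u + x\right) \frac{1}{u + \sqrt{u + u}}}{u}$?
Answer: $\frac{529}{\left(1 + \sqrt{2}\right)^{2}} \approx 90.762$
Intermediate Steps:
$X{\left(u \right)} = \frac{-24 + u}{u \left(u + \sqrt{2} \sqrt{u}\right)}$ ($X{\left(u \right)} = \frac{\left(u - 24\right) \frac{1}{u + \sqrt{u + u}}}{u} = \frac{\left(-24 + u\right) \frac{1}{u + \sqrt{2 u}}}{u} = \frac{\left(-24 + u\right) \frac{1}{u + \sqrt{2} \sqrt{u}}}{u} = \frac{\frac{1}{u + \sqrt{2} \sqrt{u}} \left(-24 + u\right)}{u} = \frac{-24 + u}{u \left(u + \sqrt{2} \sqrt{u}\right)}$)
$X^{2}{\left(\left(-1\right)^{2} \right)} = \left(\frac{-24 + \left(-1\right)^{2}}{\left(\left(-1\right)^{2}\right)^{2} + \sqrt{2} \left(\left(-1\right)^{2}\right)^{\frac{3}{2}}}\right)^{2} = \left(\frac{-24 + 1}{1^{2} + \sqrt{2} \cdot 1^{\frac{3}{2}}}\right)^{2} = \left(\frac{1}{1 + \sqrt{2} \cdot 1} \left(-23\right)\right)^{2} = \left(\frac{1}{1 + \sqrt{2}} \left(-23\right)\right)^{2} = \left(- \frac{23}{1 + \sqrt{2}}\right)^{2} = \frac{529}{\left(1 + \sqrt{2}\right)^{2}}$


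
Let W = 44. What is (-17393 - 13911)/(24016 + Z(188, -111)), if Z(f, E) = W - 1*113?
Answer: -4472/3421 ≈ -1.3072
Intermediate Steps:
Z(f, E) = -69 (Z(f, E) = 44 - 1*113 = 44 - 113 = -69)
(-17393 - 13911)/(24016 + Z(188, -111)) = (-17393 - 13911)/(24016 - 69) = -31304/23947 = -31304*1/23947 = -4472/3421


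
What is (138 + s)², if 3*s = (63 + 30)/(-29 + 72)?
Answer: 35581225/1849 ≈ 19244.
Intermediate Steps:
s = 31/43 (s = ((63 + 30)/(-29 + 72))/3 = (93/43)/3 = (93*(1/43))/3 = (⅓)*(93/43) = 31/43 ≈ 0.72093)
(138 + s)² = (138 + 31/43)² = (5965/43)² = 35581225/1849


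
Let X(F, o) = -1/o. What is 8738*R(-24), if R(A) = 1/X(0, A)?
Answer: 209712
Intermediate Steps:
R(A) = -A (R(A) = 1/(-1/A) = -A)
8738*R(-24) = 8738*(-1*(-24)) = 8738*24 = 209712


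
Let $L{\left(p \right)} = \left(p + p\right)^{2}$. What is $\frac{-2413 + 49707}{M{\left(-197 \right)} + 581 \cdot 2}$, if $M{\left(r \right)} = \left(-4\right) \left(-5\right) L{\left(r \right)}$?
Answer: $\frac{1819}{119457} \approx 0.015227$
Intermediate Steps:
$L{\left(p \right)} = 4 p^{2}$ ($L{\left(p \right)} = \left(2 p\right)^{2} = 4 p^{2}$)
$M{\left(r \right)} = 80 r^{2}$ ($M{\left(r \right)} = \left(-4\right) \left(-5\right) 4 r^{2} = 20 \cdot 4 r^{2} = 80 r^{2}$)
$\frac{-2413 + 49707}{M{\left(-197 \right)} + 581 \cdot 2} = \frac{-2413 + 49707}{80 \left(-197\right)^{2} + 581 \cdot 2} = \frac{47294}{80 \cdot 38809 + 1162} = \frac{47294}{3104720 + 1162} = \frac{47294}{3105882} = 47294 \cdot \frac{1}{3105882} = \frac{1819}{119457}$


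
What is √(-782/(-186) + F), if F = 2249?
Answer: 2*√4871991/93 ≈ 47.468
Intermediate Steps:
√(-782/(-186) + F) = √(-782/(-186) + 2249) = √(-782*(-1/186) + 2249) = √(391/93 + 2249) = √(209548/93) = 2*√4871991/93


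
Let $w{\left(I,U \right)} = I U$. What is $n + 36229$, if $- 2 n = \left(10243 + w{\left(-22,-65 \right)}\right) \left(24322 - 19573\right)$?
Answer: $- \frac{55362619}{2} \approx -2.7681 \cdot 10^{7}$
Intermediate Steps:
$n = - \frac{55435077}{2}$ ($n = - \frac{\left(10243 - -1430\right) \left(24322 - 19573\right)}{2} = - \frac{\left(10243 + 1430\right) 4749}{2} = - \frac{11673 \cdot 4749}{2} = \left(- \frac{1}{2}\right) 55435077 = - \frac{55435077}{2} \approx -2.7718 \cdot 10^{7}$)
$n + 36229 = - \frac{55435077}{2} + 36229 = - \frac{55362619}{2}$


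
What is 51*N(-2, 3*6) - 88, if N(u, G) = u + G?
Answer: 728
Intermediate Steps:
N(u, G) = G + u
51*N(-2, 3*6) - 88 = 51*(3*6 - 2) - 88 = 51*(18 - 2) - 88 = 51*16 - 88 = 816 - 88 = 728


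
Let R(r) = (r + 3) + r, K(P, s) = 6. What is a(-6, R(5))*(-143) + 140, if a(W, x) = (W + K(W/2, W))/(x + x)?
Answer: 140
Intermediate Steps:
R(r) = 3 + 2*r (R(r) = (3 + r) + r = 3 + 2*r)
a(W, x) = (6 + W)/(2*x) (a(W, x) = (W + 6)/(x + x) = (6 + W)/((2*x)) = (6 + W)*(1/(2*x)) = (6 + W)/(2*x))
a(-6, R(5))*(-143) + 140 = ((6 - 6)/(2*(3 + 2*5)))*(-143) + 140 = ((½)*0/(3 + 10))*(-143) + 140 = ((½)*0/13)*(-143) + 140 = ((½)*(1/13)*0)*(-143) + 140 = 0*(-143) + 140 = 0 + 140 = 140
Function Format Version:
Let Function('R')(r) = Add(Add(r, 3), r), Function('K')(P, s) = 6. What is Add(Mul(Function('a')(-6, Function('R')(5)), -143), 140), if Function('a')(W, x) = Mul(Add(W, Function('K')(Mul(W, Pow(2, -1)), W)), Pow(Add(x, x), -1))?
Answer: 140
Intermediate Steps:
Function('R')(r) = Add(3, Mul(2, r)) (Function('R')(r) = Add(Add(3, r), r) = Add(3, Mul(2, r)))
Function('a')(W, x) = Mul(Rational(1, 2), Pow(x, -1), Add(6, W)) (Function('a')(W, x) = Mul(Add(W, 6), Pow(Add(x, x), -1)) = Mul(Add(6, W), Pow(Mul(2, x), -1)) = Mul(Add(6, W), Mul(Rational(1, 2), Pow(x, -1))) = Mul(Rational(1, 2), Pow(x, -1), Add(6, W)))
Add(Mul(Function('a')(-6, Function('R')(5)), -143), 140) = Add(Mul(Mul(Rational(1, 2), Pow(Add(3, Mul(2, 5)), -1), Add(6, -6)), -143), 140) = Add(Mul(Mul(Rational(1, 2), Pow(Add(3, 10), -1), 0), -143), 140) = Add(Mul(Mul(Rational(1, 2), Pow(13, -1), 0), -143), 140) = Add(Mul(Mul(Rational(1, 2), Rational(1, 13), 0), -143), 140) = Add(Mul(0, -143), 140) = Add(0, 140) = 140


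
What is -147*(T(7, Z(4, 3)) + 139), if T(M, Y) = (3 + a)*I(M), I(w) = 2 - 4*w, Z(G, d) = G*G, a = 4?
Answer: 6321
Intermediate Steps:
Z(G, d) = G**2
T(M, Y) = 14 - 28*M (T(M, Y) = (3 + 4)*(2 - 4*M) = 7*(2 - 4*M) = 14 - 28*M)
-147*(T(7, Z(4, 3)) + 139) = -147*((14 - 28*7) + 139) = -147*((14 - 196) + 139) = -147*(-182 + 139) = -147*(-43) = 6321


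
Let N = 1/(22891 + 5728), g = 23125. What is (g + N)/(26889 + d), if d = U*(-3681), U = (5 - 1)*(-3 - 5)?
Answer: 220604792/1380208513 ≈ 0.15983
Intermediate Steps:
U = -32 (U = 4*(-8) = -32)
d = 117792 (d = -32*(-3681) = 117792)
N = 1/28619 ≈ 3.4942e-5
(g + N)/(26889 + d) = (23125 + 1/28619)/(26889 + 117792) = (661814376/28619)/144681 = (661814376/28619)*(1/144681) = 220604792/1380208513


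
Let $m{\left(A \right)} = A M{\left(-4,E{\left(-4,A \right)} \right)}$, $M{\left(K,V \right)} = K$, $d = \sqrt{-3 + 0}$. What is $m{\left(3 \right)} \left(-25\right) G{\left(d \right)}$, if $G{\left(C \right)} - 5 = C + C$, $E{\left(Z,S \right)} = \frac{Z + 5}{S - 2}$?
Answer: $1500 + 600 i \sqrt{3} \approx 1500.0 + 1039.2 i$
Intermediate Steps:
$E{\left(Z,S \right)} = \frac{5 + Z}{-2 + S}$
$d = i \sqrt{3}$ ($d = \sqrt{-3} = i \sqrt{3} \approx 1.732 i$)
$G{\left(C \right)} = 5 + 2 C$ ($G{\left(C \right)} = 5 + \left(C + C\right) = 5 + 2 C$)
$m{\left(A \right)} = - 4 A$ ($m{\left(A \right)} = A \left(-4\right) = - 4 A$)
$m{\left(3 \right)} \left(-25\right) G{\left(d \right)} = \left(-4\right) 3 \left(-25\right) \left(5 + 2 i \sqrt{3}\right) = \left(-12\right) \left(-25\right) \left(5 + 2 i \sqrt{3}\right) = 300 \left(5 + 2 i \sqrt{3}\right) = 1500 + 600 i \sqrt{3}$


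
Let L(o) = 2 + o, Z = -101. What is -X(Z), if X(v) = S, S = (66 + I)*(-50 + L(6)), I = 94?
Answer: 6720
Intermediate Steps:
S = -6720 (S = (66 + 94)*(-50 + (2 + 6)) = 160*(-50 + 8) = 160*(-42) = -6720)
X(v) = -6720
-X(Z) = -1*(-6720) = 6720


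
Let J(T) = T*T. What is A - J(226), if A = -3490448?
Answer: -3541524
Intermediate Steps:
J(T) = T**2
A - J(226) = -3490448 - 1*226**2 = -3490448 - 1*51076 = -3490448 - 51076 = -3541524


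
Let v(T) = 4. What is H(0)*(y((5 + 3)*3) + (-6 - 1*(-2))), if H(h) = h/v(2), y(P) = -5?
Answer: 0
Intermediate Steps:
H(h) = h/4
H(0)*(y((5 + 3)*3) + (-6 - 1*(-2))) = ((¼)*0)*(-5 + (-6 - 1*(-2))) = 0*(-5 + (-6 + 2)) = 0*(-5 - 4) = 0*(-9) = 0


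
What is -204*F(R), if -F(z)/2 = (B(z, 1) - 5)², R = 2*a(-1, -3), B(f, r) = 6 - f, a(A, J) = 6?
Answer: 49368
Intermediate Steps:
R = 12 (R = 2*6 = 12)
F(z) = -2*(1 - z)² (F(z) = -2*((6 - z) - 5)² = -2*(1 - z)²)
-204*F(R) = -(-408)*(-1 + 12)² = -(-408)*11² = -(-408)*121 = -204*(-242) = 49368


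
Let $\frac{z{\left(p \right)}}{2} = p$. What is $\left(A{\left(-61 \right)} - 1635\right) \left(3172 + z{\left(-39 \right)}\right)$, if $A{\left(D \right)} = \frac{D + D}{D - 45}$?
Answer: $- \frac{267921836}{53} \approx -5.0551 \cdot 10^{6}$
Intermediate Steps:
$A{\left(D \right)} = \frac{2 D}{-45 + D}$
$z{\left(p \right)} = 2 p$
$\left(A{\left(-61 \right)} - 1635\right) \left(3172 + z{\left(-39 \right)}\right) = \left(2 \left(-61\right) \frac{1}{-45 - 61} - 1635\right) \left(3172 + 2 \left(-39\right)\right) = \left(2 \left(-61\right) \frac{1}{-106} - 1635\right) \left(3172 - 78\right) = \left(2 \left(-61\right) \left(- \frac{1}{106}\right) - 1635\right) 3094 = \left(\frac{61}{53} - 1635\right) 3094 = \left(- \frac{86594}{53}\right) 3094 = - \frac{267921836}{53}$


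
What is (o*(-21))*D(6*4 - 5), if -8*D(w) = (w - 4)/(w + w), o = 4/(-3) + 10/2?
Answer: 1155/304 ≈ 3.7993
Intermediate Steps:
o = 11/3 (o = 4*(-⅓) + 10*(½) = -4/3 + 5 = 11/3 ≈ 3.6667)
D(w) = -(-4 + w)/(16*w) (D(w) = -(w - 4)/(8*(w + w)) = -(-4 + w)/(8*(2*w)) = -(-4 + w)*1/(2*w)/8 = -(-4 + w)/(16*w))
(o*(-21))*D(6*4 - 5) = ((11/3)*(-21))*((4 - (6*4 - 5))/(16*(6*4 - 5))) = -77*(4 - (24 - 5))/(16*(24 - 5)) = -77*(4 - 1*19)/(16*19) = -77*(4 - 19)/(16*19) = -77*(-15)/(16*19) = -77*(-15/304) = 1155/304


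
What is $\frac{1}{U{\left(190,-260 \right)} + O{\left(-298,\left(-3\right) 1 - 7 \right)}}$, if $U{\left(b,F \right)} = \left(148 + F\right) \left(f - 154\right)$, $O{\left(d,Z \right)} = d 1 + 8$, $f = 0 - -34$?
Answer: $\frac{1}{13150} \approx 7.6046 \cdot 10^{-5}$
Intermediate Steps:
$f = 34$ ($f = 0 + 34 = 34$)
$O{\left(d,Z \right)} = 8 + d$ ($O{\left(d,Z \right)} = d + 8 = 8 + d$)
$U{\left(b,F \right)} = -17760 - 120 F$ ($U{\left(b,F \right)} = \left(148 + F\right) \left(34 - 154\right) = \left(148 + F\right) \left(-120\right) = -17760 - 120 F$)
$\frac{1}{U{\left(190,-260 \right)} + O{\left(-298,\left(-3\right) 1 - 7 \right)}} = \frac{1}{\left(-17760 - -31200\right) + \left(8 - 298\right)} = \frac{1}{\left(-17760 + 31200\right) - 290} = \frac{1}{13440 - 290} = \frac{1}{13150}$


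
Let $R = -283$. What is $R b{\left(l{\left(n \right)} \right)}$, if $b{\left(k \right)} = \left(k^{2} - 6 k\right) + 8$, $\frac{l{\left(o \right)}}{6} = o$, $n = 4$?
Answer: $-124520$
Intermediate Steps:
$l{\left(o \right)} = 6 o$
$b{\left(k \right)} = 8 + k^{2} - 6 k$
$R b{\left(l{\left(n \right)} \right)} = - 283 \left(8 + \left(6 \cdot 4\right)^{2} - 6 \cdot 6 \cdot 4\right) = - 283 \left(8 + 24^{2} - 144\right) = - 283 \left(8 + 576 - 144\right) = \left(-283\right) 440 = -124520$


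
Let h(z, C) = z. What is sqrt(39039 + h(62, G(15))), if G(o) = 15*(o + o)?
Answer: sqrt(39101) ≈ 197.74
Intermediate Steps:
G(o) = 30*o (G(o) = 15*(2*o) = 30*o)
sqrt(39039 + h(62, G(15))) = sqrt(39039 + 62) = sqrt(39101)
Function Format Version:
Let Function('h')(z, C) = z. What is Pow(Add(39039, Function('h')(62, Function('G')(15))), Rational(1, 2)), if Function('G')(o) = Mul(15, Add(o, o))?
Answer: Pow(39101, Rational(1, 2)) ≈ 197.74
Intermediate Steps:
Function('G')(o) = Mul(30, o) (Function('G')(o) = Mul(15, Mul(2, o)) = Mul(30, o))
Pow(Add(39039, Function('h')(62, Function('G')(15))), Rational(1, 2)) = Pow(Add(39039, 62), Rational(1, 2)) = Pow(39101, Rational(1, 2))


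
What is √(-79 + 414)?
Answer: √335 ≈ 18.303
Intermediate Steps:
√(-79 + 414) = √335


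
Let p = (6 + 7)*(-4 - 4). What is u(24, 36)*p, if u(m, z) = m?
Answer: -2496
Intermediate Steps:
p = -104 (p = 13*(-8) = -104)
u(24, 36)*p = 24*(-104) = -2496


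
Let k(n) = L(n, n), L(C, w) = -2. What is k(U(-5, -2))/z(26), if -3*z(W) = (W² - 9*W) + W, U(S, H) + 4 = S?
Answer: 1/78 ≈ 0.012821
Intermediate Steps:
U(S, H) = -4 + S
z(W) = -W²/3 + 8*W/3 (z(W) = -((W² - 9*W) + W)/3 = -(W² - 8*W)/3 = -W²/3 + 8*W/3)
k(n) = -2
k(U(-5, -2))/z(26) = -2*3/(26*(8 - 1*26)) = -2*3/(26*(8 - 26)) = -2/((⅓)*26*(-18)) = -2/(-156) = -2*(-1/156) = 1/78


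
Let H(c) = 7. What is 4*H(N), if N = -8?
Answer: 28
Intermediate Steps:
4*H(N) = 4*7 = 28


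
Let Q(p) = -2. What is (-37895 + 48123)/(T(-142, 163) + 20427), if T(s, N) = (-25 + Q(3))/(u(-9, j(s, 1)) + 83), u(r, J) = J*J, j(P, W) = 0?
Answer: 424462/847707 ≈ 0.50072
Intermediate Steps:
u(r, J) = J²
T(s, N) = -27/83 (T(s, N) = (-25 - 2)/(0² + 83) = -27/(0 + 83) = -27/83)
(-37895 + 48123)/(T(-142, 163) + 20427) = (-37895 + 48123)/(-27/83 + 20427) = 10228/(1695414/83) = 10228*(83/1695414) = 424462/847707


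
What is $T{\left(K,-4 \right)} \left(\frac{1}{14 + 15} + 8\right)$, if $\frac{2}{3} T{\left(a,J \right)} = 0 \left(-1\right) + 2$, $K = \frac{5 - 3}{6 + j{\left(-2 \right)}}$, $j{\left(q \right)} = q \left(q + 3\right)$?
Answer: $\frac{699}{29} \approx 24.103$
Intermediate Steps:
$j{\left(q \right)} = q \left(3 + q\right)$
$K = \frac{1}{2}$ ($K = \frac{5 - 3}{6 - 2 \left(3 - 2\right)} = \frac{2}{6 - 2} = \frac{2}{4} = 2 \cdot \frac{1}{4} = \frac{1}{2} \approx 0.5$)
$T{\left(a,J \right)} = 3$ ($T{\left(a,J \right)} = \frac{3 \left(0 \left(-1\right) + 2\right)}{2} = \frac{3 \left(0 + 2\right)}{2} = \frac{3}{2} \cdot 2 = 3$)
$T{\left(K,-4 \right)} \left(\frac{1}{14 + 15} + 8\right) = 3 \left(\frac{1}{14 + 15} + 8\right) = 3 \left(\frac{1}{29} + 8\right) = 3 \cdot \frac{233}{29} = \frac{699}{29}$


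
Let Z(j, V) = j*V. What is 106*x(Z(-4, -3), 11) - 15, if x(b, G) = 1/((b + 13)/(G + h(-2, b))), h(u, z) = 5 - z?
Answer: 49/25 ≈ 1.9600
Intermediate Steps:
Z(j, V) = V*j
x(b, G) = (5 + G - b)/(13 + b) (x(b, G) = 1/((b + 13)/(G + (5 - b))) = 1/((13 + b)/(5 + G - b)) = (5 + G - b)/(13 + b))
106*x(Z(-4, -3), 11) - 15 = 106*((5 + 11 - (-3)*(-4))/(13 - 3*(-4))) - 15 = 106*((5 + 11 - 1*12)/(13 + 12)) - 15 = 106*((5 + 11 - 12)/25) - 15 = 106*((1/25)*4) - 15 = 106*(4/25) - 15 = 424/25 - 15 = 49/25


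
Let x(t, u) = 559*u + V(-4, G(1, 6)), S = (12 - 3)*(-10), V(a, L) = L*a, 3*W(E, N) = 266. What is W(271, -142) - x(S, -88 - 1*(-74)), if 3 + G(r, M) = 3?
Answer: 23744/3 ≈ 7914.7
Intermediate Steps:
W(E, N) = 266/3 (W(E, N) = (1/3)*266 = 266/3)
G(r, M) = 0 (G(r, M) = -3 + 3 = 0)
S = -90 (S = 9*(-10) = -90)
x(t, u) = 559*u (x(t, u) = 559*u + 0*(-4) = 559*u + 0 = 559*u)
W(271, -142) - x(S, -88 - 1*(-74)) = 266/3 - 559*(-88 - 1*(-74)) = 266/3 - 559*(-88 + 74) = 266/3 - 559*(-14) = 266/3 - 1*(-7826) = 266/3 + 7826 = 23744/3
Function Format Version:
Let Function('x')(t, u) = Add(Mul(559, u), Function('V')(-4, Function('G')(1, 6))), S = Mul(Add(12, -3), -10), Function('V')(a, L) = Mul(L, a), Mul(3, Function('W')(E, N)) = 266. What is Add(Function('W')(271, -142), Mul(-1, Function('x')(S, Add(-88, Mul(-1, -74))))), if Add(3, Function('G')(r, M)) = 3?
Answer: Rational(23744, 3) ≈ 7914.7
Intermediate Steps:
Function('W')(E, N) = Rational(266, 3) (Function('W')(E, N) = Mul(Rational(1, 3), 266) = Rational(266, 3))
Function('G')(r, M) = 0 (Function('G')(r, M) = Add(-3, 3) = 0)
S = -90 (S = Mul(9, -10) = -90)
Function('x')(t, u) = Mul(559, u) (Function('x')(t, u) = Add(Mul(559, u), Mul(0, -4)) = Add(Mul(559, u), 0) = Mul(559, u))
Add(Function('W')(271, -142), Mul(-1, Function('x')(S, Add(-88, Mul(-1, -74))))) = Add(Rational(266, 3), Mul(-1, Mul(559, Add(-88, Mul(-1, -74))))) = Add(Rational(266, 3), Mul(-1, Mul(559, Add(-88, 74)))) = Add(Rational(266, 3), Mul(-1, Mul(559, -14))) = Add(Rational(266, 3), Mul(-1, -7826)) = Add(Rational(266, 3), 7826) = Rational(23744, 3)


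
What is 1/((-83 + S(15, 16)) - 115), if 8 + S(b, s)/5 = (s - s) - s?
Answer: -1/318 ≈ -0.0031447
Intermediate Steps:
S(b, s) = -40 - 5*s (S(b, s) = -40 + 5*((s - s) - s) = -40 + 5*(0 - s) = -40 + 5*(-s) = -40 - 5*s)
1/((-83 + S(15, 16)) - 115) = 1/((-83 + (-40 - 5*16)) - 115) = 1/((-83 + (-40 - 80)) - 115) = 1/((-83 - 120) - 115) = 1/(-203 - 115) = 1/(-318) = -1/318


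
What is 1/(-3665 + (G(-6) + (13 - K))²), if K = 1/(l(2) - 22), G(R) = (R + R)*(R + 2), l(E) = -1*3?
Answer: 625/38051 ≈ 0.016425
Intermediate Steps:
l(E) = -3
G(R) = 2*R*(2 + R) (G(R) = (2*R)*(2 + R) = 2*R*(2 + R))
K = -1/25 (K = 1/(-3 - 22) = 1/(-25) = -1/25 ≈ -0.040000)
1/(-3665 + (G(-6) + (13 - K))²) = 1/(-3665 + (2*(-6)*(2 - 6) + (13 - 1*(-1/25)))²) = 1/(-3665 + (2*(-6)*(-4) + (13 + 1/25))²) = 1/(-3665 + (48 + 326/25)²) = 1/(-3665 + (1526/25)²) = 1/(-3665 + 2328676/625) = 1/(38051/625) = 625/38051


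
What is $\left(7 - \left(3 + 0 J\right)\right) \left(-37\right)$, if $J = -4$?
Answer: $-148$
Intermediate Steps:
$\left(7 - \left(3 + 0 J\right)\right) \left(-37\right) = \left(7 + \left(0 \left(-4\right) - 3\right)\right) \left(-37\right) = \left(7 + \left(0 - 3\right)\right) \left(-37\right) = \left(7 - 3\right) \left(-37\right) = 4 \left(-37\right) = -148$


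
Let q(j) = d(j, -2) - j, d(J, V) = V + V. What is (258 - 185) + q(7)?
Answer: 62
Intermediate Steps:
d(J, V) = 2*V
q(j) = -4 - j (q(j) = 2*(-2) - j = -4 - j)
(258 - 185) + q(7) = (258 - 185) + (-4 - 1*7) = 73 + (-4 - 7) = 73 - 11 = 62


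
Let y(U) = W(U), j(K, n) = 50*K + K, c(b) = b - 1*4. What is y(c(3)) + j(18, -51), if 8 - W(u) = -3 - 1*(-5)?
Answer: 924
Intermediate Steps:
c(b) = -4 + b (c(b) = b - 4 = -4 + b)
j(K, n) = 51*K
W(u) = 6 (W(u) = 8 - (-3 - 1*(-5)) = 8 - (-3 + 5) = 8 - 1*2 = 8 - 2 = 6)
y(U) = 6
y(c(3)) + j(18, -51) = 6 + 51*18 = 6 + 918 = 924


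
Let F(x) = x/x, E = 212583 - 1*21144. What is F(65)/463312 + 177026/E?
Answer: 82018461551/88695985968 ≈ 0.92471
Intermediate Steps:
E = 191439 (E = 212583 - 21144 = 191439)
F(x) = 1
F(65)/463312 + 177026/E = 1/463312 + 177026/191439 = 82018461551/88695985968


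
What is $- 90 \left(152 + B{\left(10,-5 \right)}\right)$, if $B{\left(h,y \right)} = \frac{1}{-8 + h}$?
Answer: $-13725$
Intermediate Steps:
$- 90 \left(152 + B{\left(10,-5 \right)}\right) = - 90 \left(152 + \frac{1}{-8 + 10}\right) = - 90 \left(152 + \frac{1}{2}\right) = \left(-90\right) \frac{305}{2} = -13725$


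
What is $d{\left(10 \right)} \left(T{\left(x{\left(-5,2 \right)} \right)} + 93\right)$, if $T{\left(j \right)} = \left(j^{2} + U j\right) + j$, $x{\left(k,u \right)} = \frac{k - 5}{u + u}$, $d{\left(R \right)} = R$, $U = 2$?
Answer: $\frac{1835}{2} \approx 917.5$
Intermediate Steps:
$x{\left(k,u \right)} = \frac{-5 + k}{2 u}$
$T{\left(j \right)} = j^{2} + 3 j$ ($T{\left(j \right)} = \left(j^{2} + 2 j\right) + j = j^{2} + 3 j$)
$d{\left(10 \right)} \left(T{\left(x{\left(-5,2 \right)} \right)} + 93\right) = 10 \left(\frac{-5 - 5}{2 \cdot 2} \left(3 + \frac{-5 - 5}{2 \cdot 2}\right) + 93\right) = 10 \left(\frac{1}{2} \cdot \frac{1}{2} \left(-10\right) \left(3 + \frac{1}{2} \cdot \frac{1}{2} \left(-10\right)\right) + 93\right) = 10 \left(- \frac{5 \left(3 - \frac{5}{2}\right)}{2} + 93\right) = 10 \left(\left(- \frac{5}{2}\right) \frac{1}{2} + 93\right) = 10 \left(- \frac{5}{4} + 93\right) = 10 \cdot \frac{367}{4} = \frac{1835}{2}$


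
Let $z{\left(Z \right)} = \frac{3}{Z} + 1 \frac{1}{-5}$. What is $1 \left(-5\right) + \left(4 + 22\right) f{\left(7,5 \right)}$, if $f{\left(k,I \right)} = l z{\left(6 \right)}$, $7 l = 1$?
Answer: $- \frac{136}{35} \approx -3.8857$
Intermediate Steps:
$l = \frac{1}{7}$ ($l = \frac{1}{7} \cdot 1 = \frac{1}{7} \approx 0.14286$)
$z{\left(Z \right)} = - \frac{1}{5} + \frac{3}{Z}$ ($z{\left(Z \right)} = \frac{3}{Z} + 1 \left(- \frac{1}{5}\right) = \frac{3}{Z} - \frac{1}{5} = - \frac{1}{5} + \frac{3}{Z}$)
$f{\left(k,I \right)} = \frac{3}{70}$ ($f{\left(k,I \right)} = \frac{\frac{1}{5} \cdot \frac{1}{6} \left(15 - 6\right)}{7} = \frac{\frac{1}{5} \cdot \frac{1}{6} \cdot 9}{7} = \frac{1}{7} \cdot \frac{3}{10} = \frac{3}{70}$)
$1 \left(-5\right) + \left(4 + 22\right) f{\left(7,5 \right)} = 1 \left(-5\right) + \left(4 + 22\right) \frac{3}{70} = -5 + 26 \cdot \frac{3}{70} = -5 + \frac{39}{35} = - \frac{136}{35}$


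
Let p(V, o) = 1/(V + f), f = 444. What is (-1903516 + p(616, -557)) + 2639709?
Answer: 780364581/1060 ≈ 7.3619e+5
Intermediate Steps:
p(V, o) = 1/(444 + V) (p(V, o) = 1/(V + 444) = 1/(444 + V))
(-1903516 + p(616, -557)) + 2639709 = (-1903516 + 1/(444 + 616)) + 2639709 = (-1903516 + 1/1060) + 2639709 = -2017726959/1060 + 2639709 = 780364581/1060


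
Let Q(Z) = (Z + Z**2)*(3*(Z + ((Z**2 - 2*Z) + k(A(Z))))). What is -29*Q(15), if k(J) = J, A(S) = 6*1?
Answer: -4510080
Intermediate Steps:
A(S) = 6
Q(Z) = (Z + Z**2)*(18 - 3*Z + 3*Z**2) (Q(Z) = (Z + Z**2)*(3*(Z + ((Z**2 - 2*Z) + 6))) = (Z + Z**2)*(3*(Z + (6 + Z**2 - 2*Z))) = (Z + Z**2)*(3*(6 + Z**2 - Z)) = (Z + Z**2)*(18 - 3*Z + 3*Z**2))
-29*Q(15) = -87*15*(6 + 15**3 + 5*15) = -87*15*(6 + 3375 + 75) = -87*15*3456 = -29*155520 = -4510080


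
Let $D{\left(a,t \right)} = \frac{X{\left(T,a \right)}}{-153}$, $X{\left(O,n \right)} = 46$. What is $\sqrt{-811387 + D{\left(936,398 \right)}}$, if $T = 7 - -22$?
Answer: $\frac{i \sqrt{2110418369}}{51} \approx 900.77 i$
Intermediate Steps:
$T = 29$ ($T = 7 + 22 = 29$)
$D{\left(a,t \right)} = - \frac{46}{153}$ ($D{\left(a,t \right)} = \frac{46}{-153} = 46 \left(- \frac{1}{153}\right) = - \frac{46}{153}$)
$\sqrt{-811387 + D{\left(936,398 \right)}} = \sqrt{-811387 - \frac{46}{153}} = \sqrt{- \frac{124142257}{153}} = \frac{i \sqrt{2110418369}}{51}$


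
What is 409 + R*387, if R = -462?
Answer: -178385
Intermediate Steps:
409 + R*387 = 409 - 462*387 = 409 - 178794 = -178385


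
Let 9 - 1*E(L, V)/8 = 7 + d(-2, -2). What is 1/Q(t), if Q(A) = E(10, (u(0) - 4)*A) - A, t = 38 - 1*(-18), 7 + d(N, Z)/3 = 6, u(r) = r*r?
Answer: -1/16 ≈ -0.062500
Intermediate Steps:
u(r) = r²
d(N, Z) = -3 (d(N, Z) = -21 + 3*6 = -21 + 18 = -3)
E(L, V) = 40 (E(L, V) = 72 - 8*(7 - 3) = 72 - 8*4 = 72 - 32 = 40)
t = 56 (t = 38 + 18 = 56)
Q(A) = 40 - A
1/Q(t) = 1/(40 - 1*56) = 1/(40 - 56) = 1/(-16) = -1/16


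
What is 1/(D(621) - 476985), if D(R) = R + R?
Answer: -1/475743 ≈ -2.1020e-6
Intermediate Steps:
D(R) = 2*R
1/(D(621) - 476985) = 1/(2*621 - 476985) = 1/(1242 - 476985) = 1/(-475743) = -1/475743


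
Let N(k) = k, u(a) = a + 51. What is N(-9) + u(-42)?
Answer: 0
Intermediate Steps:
u(a) = 51 + a
N(-9) + u(-42) = -9 + (51 - 42) = -9 + 9 = 0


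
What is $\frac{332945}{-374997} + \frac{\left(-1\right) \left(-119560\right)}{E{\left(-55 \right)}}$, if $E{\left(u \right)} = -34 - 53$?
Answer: $- \frac{14954535845}{10874913} \approx -1375.1$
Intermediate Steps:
$E{\left(u \right)} = -87$ ($E{\left(u \right)} = -34 - 53 = -87$)
$\frac{332945}{-374997} + \frac{\left(-1\right) \left(-119560\right)}{E{\left(-55 \right)}} = \frac{332945}{-374997} + \frac{\left(-1\right) \left(-119560\right)}{-87} = 332945 \left(- \frac{1}{374997}\right) + 119560 \left(- \frac{1}{87}\right) = - \frac{332945}{374997} - \frac{119560}{87} = - \frac{14954535845}{10874913}$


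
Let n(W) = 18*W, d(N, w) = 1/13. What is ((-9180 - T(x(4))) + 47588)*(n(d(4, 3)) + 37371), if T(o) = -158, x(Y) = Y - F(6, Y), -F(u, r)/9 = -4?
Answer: 18736944006/13 ≈ 1.4413e+9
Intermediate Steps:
F(u, r) = 36 (F(u, r) = -9*(-4) = 36)
d(N, w) = 1/13
x(Y) = -36 + Y (x(Y) = Y - 1*36 = Y - 36 = -36 + Y)
((-9180 - T(x(4))) + 47588)*(n(d(4, 3)) + 37371) = ((-9180 - 1*(-158)) + 47588)*(18*(1/13) + 37371) = ((-9180 + 158) + 47588)*(18/13 + 37371) = (-9022 + 47588)*(485841/13) = 38566*(485841/13) = 18736944006/13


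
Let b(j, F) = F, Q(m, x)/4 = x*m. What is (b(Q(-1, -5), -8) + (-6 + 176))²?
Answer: 26244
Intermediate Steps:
Q(m, x) = 4*m*x (Q(m, x) = 4*(x*m) = 4*(m*x) = 4*m*x)
(b(Q(-1, -5), -8) + (-6 + 176))² = (-8 + (-6 + 176))² = (-8 + 170)² = 162² = 26244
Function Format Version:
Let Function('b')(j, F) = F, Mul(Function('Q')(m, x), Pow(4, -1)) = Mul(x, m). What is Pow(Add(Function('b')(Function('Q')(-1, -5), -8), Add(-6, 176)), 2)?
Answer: 26244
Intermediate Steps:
Function('Q')(m, x) = Mul(4, m, x) (Function('Q')(m, x) = Mul(4, Mul(x, m)) = Mul(4, Mul(m, x)) = Mul(4, m, x))
Pow(Add(Function('b')(Function('Q')(-1, -5), -8), Add(-6, 176)), 2) = Pow(Add(-8, Add(-6, 176)), 2) = Pow(Add(-8, 170), 2) = Pow(162, 2) = 26244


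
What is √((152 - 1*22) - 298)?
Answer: 2*I*√42 ≈ 12.961*I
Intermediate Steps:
√((152 - 1*22) - 298) = √((152 - 22) - 298) = √(130 - 298) = √(-168) = 2*I*√42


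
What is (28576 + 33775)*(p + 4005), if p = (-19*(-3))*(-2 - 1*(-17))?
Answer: 303025860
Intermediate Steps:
p = 855 (p = 57*(-2 + 17) = 57*15 = 855)
(28576 + 33775)*(p + 4005) = (28576 + 33775)*(855 + 4005) = 62351*4860 = 303025860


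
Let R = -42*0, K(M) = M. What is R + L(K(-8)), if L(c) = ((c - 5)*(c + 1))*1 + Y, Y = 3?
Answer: 94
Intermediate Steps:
L(c) = 3 + (1 + c)*(-5 + c) (L(c) = ((c - 5)*(c + 1))*1 + 3 = ((-5 + c)*(1 + c))*1 + 3 = ((1 + c)*(-5 + c))*1 + 3 = (1 + c)*(-5 + c) + 3 = 3 + (1 + c)*(-5 + c))
R = 0
R + L(K(-8)) = 0 + (-2 + (-8)² - 4*(-8)) = 0 + (-2 + 64 + 32) = 0 + 94 = 94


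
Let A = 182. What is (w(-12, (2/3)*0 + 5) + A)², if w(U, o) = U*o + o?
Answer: 16129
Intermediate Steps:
w(U, o) = o + U*o
(w(-12, (2/3)*0 + 5) + A)² = (((2/3)*0 + 5)*(1 - 12) + 182)² = (((2*(⅓))*0 + 5)*(-11) + 182)² = (((⅔)*0 + 5)*(-11) + 182)² = ((0 + 5)*(-11) + 182)² = (5*(-11) + 182)² = (-55 + 182)² = 127² = 16129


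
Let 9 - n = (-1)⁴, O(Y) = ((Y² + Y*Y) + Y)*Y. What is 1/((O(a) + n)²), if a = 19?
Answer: 1/198443569 ≈ 5.0392e-9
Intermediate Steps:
O(Y) = Y*(Y + 2*Y²) (O(Y) = ((Y² + Y²) + Y)*Y = (2*Y² + Y)*Y = (Y + 2*Y²)*Y = Y*(Y + 2*Y²))
n = 8 (n = 9 - 1*(-1)⁴ = 9 - 1*1 = 9 - 1 = 8)
1/((O(a) + n)²) = 1/((19²*(1 + 2*19) + 8)²) = 1/((361*(1 + 38) + 8)²) = 1/((361*39 + 8)²) = 1/((14079 + 8)²) = 1/(14087²) = 1/198443569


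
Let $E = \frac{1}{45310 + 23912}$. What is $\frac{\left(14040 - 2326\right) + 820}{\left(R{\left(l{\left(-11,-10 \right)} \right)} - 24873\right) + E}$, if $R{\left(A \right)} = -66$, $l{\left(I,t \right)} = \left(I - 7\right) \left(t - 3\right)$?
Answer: $- \frac{867628548}{1726327457} \approx -0.50259$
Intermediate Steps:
$l{\left(I,t \right)} = \left(-7 + I\right) \left(-3 + t\right)$
$E = \frac{1}{69222} \approx 1.4446 \cdot 10^{-5}$
$\frac{\left(14040 - 2326\right) + 820}{\left(R{\left(l{\left(-11,-10 \right)} \right)} - 24873\right) + E} = \frac{\left(14040 - 2326\right) + 820}{\left(-66 - 24873\right) + \frac{1}{69222}} = \frac{\left(14040 - 2326\right) + 820}{-24939 + \frac{1}{69222}} = \frac{11714 + 820}{- \frac{1726327457}{69222}} = 12534 \left(- \frac{69222}{1726327457}\right) = - \frac{867628548}{1726327457}$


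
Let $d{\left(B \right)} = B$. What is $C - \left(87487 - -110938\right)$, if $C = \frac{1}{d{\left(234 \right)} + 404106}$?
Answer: $- \frac{80231164499}{404340} \approx -1.9843 \cdot 10^{5}$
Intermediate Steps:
$C = \frac{1}{404340}$ ($C = \frac{1}{234 + 404106} = \frac{1}{404340} \approx 2.4732 \cdot 10^{-6}$)
$C - \left(87487 - -110938\right) = \frac{1}{404340} - \left(87487 - -110938\right) = \frac{1}{404340} - \left(87487 + 110938\right) = \frac{1}{404340} - 198425 = - \frac{80231164499}{404340}$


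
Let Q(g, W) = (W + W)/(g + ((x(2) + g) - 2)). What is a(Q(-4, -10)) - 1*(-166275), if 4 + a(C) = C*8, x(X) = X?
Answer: 166291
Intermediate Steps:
Q(g, W) = W/g (Q(g, W) = (W + W)/(g + ((2 + g) - 2)) = (2*W)/(g + g) = (2*W)/((2*g)) = (2*W)*(1/(2*g)) = W/g)
a(C) = -4 + 8*C (a(C) = -4 + C*8 = -4 + 8*C)
a(Q(-4, -10)) - 1*(-166275) = (-4 + 8*(-10/(-4))) - 1*(-166275) = (-4 + 8*(-10*(-¼))) + 166275 = (-4 + 8*(5/2)) + 166275 = (-4 + 20) + 166275 = 16 + 166275 = 166291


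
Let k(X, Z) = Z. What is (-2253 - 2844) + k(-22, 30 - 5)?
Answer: -5072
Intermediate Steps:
(-2253 - 2844) + k(-22, 30 - 5) = (-2253 - 2844) + (30 - 5) = -5097 + 25 = -5072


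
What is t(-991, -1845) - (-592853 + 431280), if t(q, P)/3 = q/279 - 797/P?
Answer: 3080210797/19065 ≈ 1.6156e+5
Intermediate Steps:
t(q, P) = -2391/P + q/93 (t(q, P) = 3*(q/279 - 797/P) = 3*(-797/P + q/279) = -2391/P + q/93)
t(-991, -1845) - (-592853 + 431280) = (-2391/(-1845) + (1/93)*(-991)) - (-592853 + 431280) = (-2391*(-1/1845) - 991/93) - 1*(-161573) = (797/615 - 991/93) + 161573 = -178448/19065 + 161573 = 3080210797/19065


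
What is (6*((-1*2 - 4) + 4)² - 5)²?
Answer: 361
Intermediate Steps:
(6*((-1*2 - 4) + 4)² - 5)² = (6*((-2 - 4) + 4)² - 5)² = (6*(-6 + 4)² - 5)² = (6*(-2)² - 5)² = (6*4 - 5)² = (24 - 5)² = 19² = 361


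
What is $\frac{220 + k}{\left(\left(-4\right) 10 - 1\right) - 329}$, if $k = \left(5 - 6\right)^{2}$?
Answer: $- \frac{221}{370} \approx -0.5973$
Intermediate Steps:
$k = 1$ ($k = \left(5 - 6\right)^{2} = \left(-1\right)^{2} = 1$)
$\frac{220 + k}{\left(\left(-4\right) 10 - 1\right) - 329} = \frac{220 + 1}{\left(\left(-4\right) 10 - 1\right) - 329} = \frac{221}{\left(-40 - 1\right) - 329} = \frac{221}{-41 - 329} = \frac{221}{-370} = 221 \left(- \frac{1}{370}\right) = - \frac{221}{370}$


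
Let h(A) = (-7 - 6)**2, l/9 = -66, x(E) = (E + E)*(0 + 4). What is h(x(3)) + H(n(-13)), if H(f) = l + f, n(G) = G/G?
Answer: -424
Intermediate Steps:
x(E) = 8*E (x(E) = (2*E)*4 = 8*E)
l = -594 (l = 9*(-66) = -594)
h(A) = 169 (h(A) = (-13)**2 = 169)
n(G) = 1
H(f) = -594 + f
h(x(3)) + H(n(-13)) = 169 + (-594 + 1) = 169 - 593 = -424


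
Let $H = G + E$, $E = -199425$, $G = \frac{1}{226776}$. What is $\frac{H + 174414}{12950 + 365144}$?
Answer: $- \frac{5671894535}{85742644944} \approx -0.06615$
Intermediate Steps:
$G = \frac{1}{226776} \approx 4.4096 \cdot 10^{-6}$
$H = - \frac{45224803799}{226776}$ ($H = \frac{1}{226776} - 199425 = - \frac{45224803799}{226776} \approx -1.9943 \cdot 10^{5}$)
$\frac{H + 174414}{12950 + 365144} = \frac{- \frac{45224803799}{226776} + 174414}{12950 + 365144} = - \frac{5671894535}{226776 \cdot 378094} = \left(- \frac{5671894535}{226776}\right) \frac{1}{378094} = - \frac{5671894535}{85742644944}$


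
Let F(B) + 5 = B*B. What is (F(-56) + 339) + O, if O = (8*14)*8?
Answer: 4366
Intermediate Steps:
F(B) = -5 + B**2 (F(B) = -5 + B*B = -5 + B**2)
O = 896 (O = 112*8 = 896)
(F(-56) + 339) + O = ((-5 + (-56)**2) + 339) + 896 = ((-5 + 3136) + 339) + 896 = (3131 + 339) + 896 = 3470 + 896 = 4366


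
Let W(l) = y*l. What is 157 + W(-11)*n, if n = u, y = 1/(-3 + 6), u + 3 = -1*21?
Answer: 245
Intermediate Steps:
u = -24 (u = -3 - 1*21 = -3 - 21 = -24)
y = 1/3 ≈ 0.33333
n = -24
W(l) = l/3
157 + W(-11)*n = 157 + ((1/3)*(-11))*(-24) = 157 - 11/3*(-24) = 157 + 88 = 245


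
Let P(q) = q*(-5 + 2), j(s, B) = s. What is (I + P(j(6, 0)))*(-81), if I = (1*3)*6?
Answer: 0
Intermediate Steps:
P(q) = -3*q (P(q) = q*(-3) = -3*q)
I = 18 (I = 3*6 = 18)
(I + P(j(6, 0)))*(-81) = (18 - 3*6)*(-81) = (18 - 18)*(-81) = 0*(-81) = 0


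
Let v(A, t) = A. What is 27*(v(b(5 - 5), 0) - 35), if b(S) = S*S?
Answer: -945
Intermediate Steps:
b(S) = S²
27*(v(b(5 - 5), 0) - 35) = 27*((5 - 5)² - 35) = 27*(0² - 35) = 27*(0 - 35) = 27*(-35) = -945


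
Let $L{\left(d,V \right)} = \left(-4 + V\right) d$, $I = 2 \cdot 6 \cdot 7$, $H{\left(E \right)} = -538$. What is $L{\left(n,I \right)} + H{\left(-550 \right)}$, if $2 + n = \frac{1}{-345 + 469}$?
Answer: $- \frac{21618}{31} \approx -697.35$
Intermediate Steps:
$I = 84$ ($I = 12 \cdot 7 = 84$)
$n = - \frac{247}{124}$ ($n = -2 + \frac{1}{-345 + 469} = -2 + \frac{1}{124} = - \frac{247}{124} \approx -1.9919$)
$L{\left(d,V \right)} = d \left(-4 + V\right)$
$L{\left(n,I \right)} + H{\left(-550 \right)} = - \frac{247 \left(-4 + 84\right)}{124} - 538 = \left(- \frac{247}{124}\right) 80 - 538 = - \frac{4940}{31} - 538 = - \frac{21618}{31}$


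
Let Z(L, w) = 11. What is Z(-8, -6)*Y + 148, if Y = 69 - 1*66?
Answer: 181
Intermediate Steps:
Y = 3 (Y = 69 - 66 = 3)
Z(-8, -6)*Y + 148 = 11*3 + 148 = 33 + 148 = 181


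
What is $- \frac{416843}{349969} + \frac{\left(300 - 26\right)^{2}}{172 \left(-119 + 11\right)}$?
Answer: $- \frac{8504387053}{1625256036} \approx -5.2326$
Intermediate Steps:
$- \frac{416843}{349969} + \frac{\left(300 - 26\right)^{2}}{172 \left(-119 + 11\right)} = \left(-416843\right) \frac{1}{349969} + \frac{274^{2}}{172 \left(-108\right)} = - \frac{416843}{349969} + \frac{75076}{-18576} = - \frac{416843}{349969} + 75076 \left(- \frac{1}{18576}\right) = - \frac{416843}{349969} - \frac{18769}{4644} = - \frac{8504387053}{1625256036}$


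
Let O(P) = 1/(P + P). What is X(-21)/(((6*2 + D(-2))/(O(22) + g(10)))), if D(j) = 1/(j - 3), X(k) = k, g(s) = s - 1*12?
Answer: 9135/2596 ≈ 3.5189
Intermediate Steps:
g(s) = -12 + s (g(s) = s - 12 = -12 + s)
D(j) = 1/(-3 + j)
O(P) = 1/(2*P)
X(-21)/(((6*2 + D(-2))/(O(22) + g(10)))) = -21*((1/2)/22 + (-12 + 10))/(6*2 + 1/(-3 - 2)) = -21*((1/2)*(1/22) - 2)/(12 + 1/(-5)) = -21*(1/44 - 2)/(12 - 1/5) = -21/(59/(5*(-87/44))) = -21/((59/5)*(-44/87)) = -21/(-2596/435) = -21*(-435/2596) = 9135/2596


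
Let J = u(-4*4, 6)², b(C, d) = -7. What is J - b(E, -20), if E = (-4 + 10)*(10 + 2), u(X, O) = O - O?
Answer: 7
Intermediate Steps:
u(X, O) = 0
E = 72 (E = 6*12 = 72)
J = 0 (J = 0² = 0)
J - b(E, -20) = 0 - 1*(-7) = 0 + 7 = 7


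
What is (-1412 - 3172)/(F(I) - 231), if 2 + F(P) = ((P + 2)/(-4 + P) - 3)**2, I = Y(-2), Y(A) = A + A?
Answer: 73344/3607 ≈ 20.334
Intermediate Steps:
Y(A) = 2*A
I = -4 (I = 2*(-2) = -4)
F(P) = -2 + (-3 + (2 + P)/(-4 + P))**2 (F(P) = -2 + ((P + 2)/(-4 + P) - 3)**2 = -2 + ((2 + P)/(-4 + P) - 3)**2 = -2 + (-3 + (2 + P)/(-4 + P))**2)
(-1412 - 3172)/(F(I) - 231) = (-1412 - 3172)/((-2 + 4*(-7 - 4)**2/(-4 - 4)**2) - 231) = -4584/((-2 + 4*(-11)**2/(-8)**2) - 231) = -4584/((-2 + 4*121*(1/64)) - 231) = -4584/((-2 + 121/16) - 231) = -4584/(89/16 - 231) = -4584/(-3607/16) = -4584*(-16/3607) = 73344/3607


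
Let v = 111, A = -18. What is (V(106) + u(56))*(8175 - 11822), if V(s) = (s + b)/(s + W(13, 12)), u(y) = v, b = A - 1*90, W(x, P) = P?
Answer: -23880556/59 ≈ -4.0476e+5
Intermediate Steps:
b = -108 (b = -18 - 1*90 = -18 - 90 = -108)
u(y) = 111
V(s) = (-108 + s)/(12 + s) (V(s) = (s - 108)/(s + 12) = (-108 + s)/(12 + s))
(V(106) + u(56))*(8175 - 11822) = ((-108 + 106)/(12 + 106) + 111)*(8175 - 11822) = (-2/118 + 111)*(-3647) = ((1/118)*(-2) + 111)*(-3647) = (-1/59 + 111)*(-3647) = (6548/59)*(-3647) = -23880556/59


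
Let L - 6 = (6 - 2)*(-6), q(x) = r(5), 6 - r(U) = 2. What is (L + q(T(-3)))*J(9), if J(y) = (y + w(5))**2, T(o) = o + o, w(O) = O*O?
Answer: -16184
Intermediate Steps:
w(O) = O**2
r(U) = 4 (r(U) = 6 - 1*2 = 6 - 2 = 4)
T(o) = 2*o
q(x) = 4
J(y) = (25 + y)**2 (J(y) = (y + 5**2)**2 = (y + 25)**2 = (25 + y)**2)
L = -18 (L = 6 + (6 - 2)*(-6) = 6 + 4*(-6) = 6 - 24 = -18)
(L + q(T(-3)))*J(9) = (-18 + 4)*(25 + 9)**2 = -14*34**2 = -14*1156 = -16184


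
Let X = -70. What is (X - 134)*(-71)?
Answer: 14484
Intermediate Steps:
(X - 134)*(-71) = (-70 - 134)*(-71) = -204*(-71) = 14484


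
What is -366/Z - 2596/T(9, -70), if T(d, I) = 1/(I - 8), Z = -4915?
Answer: 995228886/4915 ≈ 2.0249e+5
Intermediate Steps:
T(d, I) = 1/(-8 + I)
-366/Z - 2596/T(9, -70) = -366/(-4915) - 2596/(1/(-8 - 70)) = -366*(-1/4915) - 2596/(1/(-78)) = 366/4915 - 2596/(-1/78) = 366/4915 - 2596*(-78) = 366/4915 + 202488 = 995228886/4915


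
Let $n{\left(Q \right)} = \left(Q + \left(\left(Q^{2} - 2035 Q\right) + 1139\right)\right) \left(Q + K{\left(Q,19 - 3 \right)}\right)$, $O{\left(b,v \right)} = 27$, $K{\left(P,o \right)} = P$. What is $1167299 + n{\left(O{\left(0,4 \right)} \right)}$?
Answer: $-1697401$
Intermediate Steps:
$n{\left(Q \right)} = 2 Q \left(1139 + Q^{2} - 2034 Q\right)$ ($n{\left(Q \right)} = \left(Q + \left(\left(Q^{2} - 2035 Q\right) + 1139\right)\right) \left(Q + Q\right) = \left(Q + \left(1139 + Q^{2} - 2035 Q\right)\right) 2 Q = \left(1139 + Q^{2} - 2034 Q\right) 2 Q = 2 Q \left(1139 + Q^{2} - 2034 Q\right)$)
$1167299 + n{\left(O{\left(0,4 \right)} \right)} = 1167299 + 2 \cdot 27 \left(1139 + 27^{2} - 54918\right) = 1167299 + 2 \cdot 27 \left(1139 + 729 - 54918\right) = 1167299 + 2 \cdot 27 \left(-53050\right) = 1167299 - 2864700 = -1697401$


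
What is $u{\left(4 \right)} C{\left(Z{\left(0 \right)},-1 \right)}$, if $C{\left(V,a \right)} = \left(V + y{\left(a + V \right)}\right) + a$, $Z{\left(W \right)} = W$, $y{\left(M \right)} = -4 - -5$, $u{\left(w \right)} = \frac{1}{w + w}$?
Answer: $0$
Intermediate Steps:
$u{\left(w \right)} = \frac{1}{2 w}$
$y{\left(M \right)} = 1$ ($y{\left(M \right)} = -4 + 5 = 1$)
$C{\left(V,a \right)} = 1 + V + a$ ($C{\left(V,a \right)} = \left(V + 1\right) + a = \left(1 + V\right) + a = 1 + V + a$)
$u{\left(4 \right)} C{\left(Z{\left(0 \right)},-1 \right)} = \frac{1}{2 \cdot 4} \left(1 + 0 - 1\right) = \frac{1}{2} \cdot \frac{1}{4} \cdot 0 = \frac{1}{8} \cdot 0 = 0$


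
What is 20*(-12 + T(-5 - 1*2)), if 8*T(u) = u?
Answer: -515/2 ≈ -257.50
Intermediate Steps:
T(u) = u/8
20*(-12 + T(-5 - 1*2)) = 20*(-12 + (-5 - 1*2)/8) = 20*(-12 + (-5 - 2)/8) = 20*(-12 + (1/8)*(-7)) = 20*(-12 - 7/8) = 20*(-103/8) = -515/2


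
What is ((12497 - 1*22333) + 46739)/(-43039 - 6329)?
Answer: -12301/16456 ≈ -0.74751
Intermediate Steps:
((12497 - 1*22333) + 46739)/(-43039 - 6329) = ((12497 - 22333) + 46739)/(-49368) = (-9836 + 46739)*(-1/49368) = 36903*(-1/49368) = -12301/16456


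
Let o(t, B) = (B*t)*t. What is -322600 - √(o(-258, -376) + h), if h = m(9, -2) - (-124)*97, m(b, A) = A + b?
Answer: -322600 - I*√25016029 ≈ -3.226e+5 - 5001.6*I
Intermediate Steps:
o(t, B) = B*t²
h = 12035 (h = (-2 + 9) - (-124)*97 = 7 - 124*(-97) = 7 + 12028 = 12035)
-322600 - √(o(-258, -376) + h) = -322600 - √(-376*(-258)² + 12035) = -322600 - √(-376*66564 + 12035) = -322600 - √(-25028064 + 12035) = -322600 - √(-25016029) = -322600 - I*√25016029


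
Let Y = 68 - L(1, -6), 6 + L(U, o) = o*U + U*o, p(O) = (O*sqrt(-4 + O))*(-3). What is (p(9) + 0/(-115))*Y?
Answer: -2322*sqrt(5) ≈ -5192.1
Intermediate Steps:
p(O) = -3*O*sqrt(-4 + O)
L(U, o) = -6 + 2*U*o (L(U, o) = -6 + (o*U + U*o) = -6 + (U*o + U*o) = -6 + 2*U*o)
Y = 86 (Y = 68 - (-6 + 2*1*(-6)) = 68 - (-6 - 12) = 68 - 1*(-18) = 68 + 18 = 86)
(p(9) + 0/(-115))*Y = (-3*9*sqrt(-4 + 9) + 0/(-115))*86 = (-3*9*sqrt(5) + 0*(-1/115))*86 = (-27*sqrt(5) + 0)*86 = -27*sqrt(5)*86 = -2322*sqrt(5)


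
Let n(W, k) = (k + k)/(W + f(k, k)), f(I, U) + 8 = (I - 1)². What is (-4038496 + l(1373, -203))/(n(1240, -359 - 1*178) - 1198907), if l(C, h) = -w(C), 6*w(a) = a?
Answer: 586980189827/174246746103 ≈ 3.3687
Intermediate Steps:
w(a) = a/6
f(I, U) = -8 + (-1 + I)² (f(I, U) = -8 + (I - 1)² = -8 + (-1 + I)²)
n(W, k) = 2*k/(-8 + W + (-1 + k)²) (n(W, k) = (k + k)/(W + (-8 + (-1 + k)²)) = (2*k)/(-8 + W + (-1 + k)²) = 2*k/(-8 + W + (-1 + k)²))
l(C, h) = -C/6
(-4038496 + l(1373, -203))/(n(1240, -359 - 1*178) - 1198907) = (-4038496 - ⅙*1373)/(2*(-359 - 1*178)/(-8 + 1240 + (-1 + (-359 - 1*178))²) - 1198907) = (-4038496 - 1373/6)/(2*(-359 - 178)/(-8 + 1240 + (-1 + (-359 - 178))²) - 1198907) = -24232349/(6*(2*(-537)/(-8 + 1240 + (-1 - 537)²) - 1198907)) = -24232349/(6*(2*(-537)/(-8 + 1240 + (-538)²) - 1198907)) = -24232349/(6*(2*(-537)/(-8 + 1240 + 289444) - 1198907)) = -24232349/(6*(2*(-537)/290676 - 1198907)) = -24232349/(6*(2*(-537)*(1/290676) - 1198907)) = -24232349/(6*(-179/48446 - 1198907)) = -24232349/(6*(-58082248701/48446)) = -24232349/6*(-48446/58082248701) = 586980189827/174246746103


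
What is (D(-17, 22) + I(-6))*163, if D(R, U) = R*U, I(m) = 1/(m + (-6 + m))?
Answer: -1097479/18 ≈ -60971.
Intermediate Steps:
I(m) = 1/(-6 + 2*m)
(D(-17, 22) + I(-6))*163 = (-17*22 + 1/(2*(-3 - 6)))*163 = (-374 + (½)/(-9))*163 = (-374 + (½)*(-⅑))*163 = (-374 - 1/18)*163 = -6733/18*163 = -1097479/18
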